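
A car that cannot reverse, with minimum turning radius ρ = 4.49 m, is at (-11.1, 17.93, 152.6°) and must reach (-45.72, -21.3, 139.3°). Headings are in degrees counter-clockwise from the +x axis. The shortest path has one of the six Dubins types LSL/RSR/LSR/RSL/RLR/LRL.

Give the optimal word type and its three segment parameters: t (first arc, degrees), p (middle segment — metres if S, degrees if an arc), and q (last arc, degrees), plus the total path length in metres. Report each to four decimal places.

Let ψ = atan2(Δy, Δx) = atan2(-39.23, -34.62) = -131.4280° be the start→goal bearing.
Normalize: d = |goal − start| / ρ = 52.321480/4.49 = 11.652891, α = (θ_start − ψ) mod 360° = 284.0280° = 4.957224 rad, β = (θ_goal − ψ) mod 360° = 270.7280° = 4.725095 rad.
Common terms: sin α = -0.970177, cos α = 0.242396, sin β = -0.999919, cos β = 0.012706, cos(α−β) = 0.973179, d² = 135.789867. Work in radians in the unit-radius frame; every candidate has L = ρ·(t + p + q).
LSL: p² = 2 + d² − 2cos(α−β) + 2d(sin α − sin β) = 136.536669; p = √p² = 11.684891; φ = atan2(cos β − cos α, d + sin α − sin β) = -0.019658 rad; t = (φ − α) mod 2π = 1.306303 rad, q = (β − φ) mod 2π = 4.744754 rad → L = 4.49·(1.306303 + 11.684891 + 4.744754) = 4.49·17.735947 = 79.634403 m
RSR: p² = 2 + d² − 2cos(α−β) + 2d(sin β − sin α) = 135.150350; p = √p² = 11.625418; φ = atan2(cos α − cos β, d − sin α + sin β) = 0.019759 rad; t = (α − φ) mod 2π = 4.937465 rad, q = (φ − β) mod 2π = 1.577849 rad → L = 4.49·(4.937465 + 11.625418 + 1.577849) = 4.49·18.140732 = 81.451888 m
LSR: p² = d² − 2 + 2cos(α−β) + 2d(sin α + sin β) = 89.821583; p = √p² = 9.477425; φ = atan2(−cos α − cos β, d + sin α + sin β) − atan2(−2, p) = 0.181637 rad; t = (φ − α) mod 2π = 1.507598 rad, q = (φ − β) mod 2π = 1.739727 rad → L = 4.49·(1.507598 + 9.477425 + 1.739727) = 4.49·12.724749 = 57.134125 m
RSL: p² = d² − 2 + 2cos(α−β) − 2d(sin α + sin β) = 181.650867; p = √p² = 13.477792; φ = atan2(cos α + cos β, d − sin α − sin β) − atan2(2, p) = -0.128594 rad; t = (α − φ) mod 2π = 5.085818 rad, q = (β − φ) mod 2π = 4.853689 rad → L = 4.49·(5.085818 + 13.477792 + 4.853689) = 4.49·23.417298 = 105.143668 m
RLR: c = (6 − d² + 2cos(α−β) + 2d(sin α − sin β))/8 = -15.893794, |c| > 1 → infeasible
LRL: c = (6 − d² + 2cos(α−β) − 2d(sin α − sin β))/8 = -16.067084, |c| > 1 → infeasible
Shortest: LSR with L = 57.134125 m ≈ 57.1341 m
Convert LSR to answer units (arcs ×180/π): t = 1.507598·180/π = 86.3790°, p = ρ·p = 4.49·9.477425 = 42.5536 m, q = 1.739727·180/π = 99.6790°, L = 57.1341 m.

LSR: t = 86.3790°, p = 42.5536 m, q = 99.6790°, L = 57.1341 m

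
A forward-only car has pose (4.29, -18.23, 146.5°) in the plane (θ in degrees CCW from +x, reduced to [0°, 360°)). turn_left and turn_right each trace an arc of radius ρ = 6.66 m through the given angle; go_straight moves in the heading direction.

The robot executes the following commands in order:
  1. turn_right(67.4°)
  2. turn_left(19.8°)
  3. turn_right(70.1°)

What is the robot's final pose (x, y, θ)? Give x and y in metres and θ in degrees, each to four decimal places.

set_pose: (x, y, θ) = (4.2900, -18.2300, 146.5000°), ρ = 6.66
turn_right(67.4°): centre at ρ to the right, rotate −67.4° → (1.4261, -11.4169, 79.1000°)
turn_left(19.8°): centre at ρ to the left, rotate +19.8° → (1.4660, -9.1272, 98.9000°)
turn_right(70.1°): centre at ρ to the right, rotate −70.1° → (4.8374, -2.2606, 28.8000°)

(4.8374, -2.2606, 28.8000°)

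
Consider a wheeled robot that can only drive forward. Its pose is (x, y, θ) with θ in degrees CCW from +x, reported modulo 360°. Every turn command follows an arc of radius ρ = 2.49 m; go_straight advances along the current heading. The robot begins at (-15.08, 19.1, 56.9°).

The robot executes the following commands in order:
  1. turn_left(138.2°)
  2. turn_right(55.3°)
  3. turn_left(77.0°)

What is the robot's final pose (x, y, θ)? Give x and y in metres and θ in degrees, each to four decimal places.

set_pose: (x, y, θ) = (-15.0800, 19.1000, 56.9000°), ρ = 2.49
turn_left(138.2°): centre at ρ to the left, rotate +138.2° → (-17.8146, 22.8638, 195.1000°)
turn_right(55.3°): centre at ρ to the right, rotate −55.3° → (-20.0704, 23.3660, 139.8000°)
turn_left(77.0°): centre at ρ to the left, rotate +77.0° → (-23.1692, 23.4580, 216.8000°)

(-23.1692, 23.4580, 216.8000°)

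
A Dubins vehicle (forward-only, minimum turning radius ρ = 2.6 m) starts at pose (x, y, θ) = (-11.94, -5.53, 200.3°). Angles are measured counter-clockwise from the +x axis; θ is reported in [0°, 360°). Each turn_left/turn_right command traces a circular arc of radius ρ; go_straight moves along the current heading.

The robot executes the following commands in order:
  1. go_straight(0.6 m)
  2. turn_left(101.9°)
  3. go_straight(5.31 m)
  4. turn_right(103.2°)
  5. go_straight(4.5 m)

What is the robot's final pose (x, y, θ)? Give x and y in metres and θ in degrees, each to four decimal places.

set_pose: (x, y, θ) = (-11.9400, -5.5300, 200.3000°), ρ = 2.6
go_straight(0.6): x += 0.6·cos θ, y += 0.6·sin θ → (-12.5027, -5.7382, 200.3000°)
turn_left(101.9°): centre at ρ to the left, rotate +101.9° → (-13.8008, -9.5622, 302.2000°)
go_straight(5.31): x += 5.31·cos θ, y += 5.31·sin θ → (-10.9712, -14.0554, 302.2000°)
turn_right(103.2°): centre at ρ to the right, rotate −103.2° → (-12.3249, -17.8993, 199.0000°)
go_straight(4.5): x += 4.5·cos θ, y += 4.5·sin θ → (-16.5797, -19.3643, 199.0000°)

(-16.5797, -19.3643, 199.0000°)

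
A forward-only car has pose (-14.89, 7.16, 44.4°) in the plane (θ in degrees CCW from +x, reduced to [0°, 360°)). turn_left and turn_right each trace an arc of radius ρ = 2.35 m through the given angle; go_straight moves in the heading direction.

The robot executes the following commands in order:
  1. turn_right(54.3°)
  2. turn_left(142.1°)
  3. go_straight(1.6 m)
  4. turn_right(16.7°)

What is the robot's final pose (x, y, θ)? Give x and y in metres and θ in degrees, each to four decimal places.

set_pose: (x, y, θ) = (-14.8900, 7.1600, 44.4000°), ρ = 2.35
turn_right(54.3°): centre at ρ to the right, rotate −54.3° → (-12.8418, 7.7960, -9.9000° ≡ 350.1000°)
turn_left(142.1°): centre at ρ to the left, rotate +142.1° → (-10.6968, 11.6895, 492.2000° ≡ 132.2000°)
go_straight(1.6): x += 1.6·cos θ, y += 1.6·sin θ → (-11.7716, 12.8748, 132.2000°)
turn_right(16.7°): centre at ρ to the right, rotate −16.7° → (-12.1518, 13.4417, 115.5000°)

(-12.1518, 13.4417, 115.5000°)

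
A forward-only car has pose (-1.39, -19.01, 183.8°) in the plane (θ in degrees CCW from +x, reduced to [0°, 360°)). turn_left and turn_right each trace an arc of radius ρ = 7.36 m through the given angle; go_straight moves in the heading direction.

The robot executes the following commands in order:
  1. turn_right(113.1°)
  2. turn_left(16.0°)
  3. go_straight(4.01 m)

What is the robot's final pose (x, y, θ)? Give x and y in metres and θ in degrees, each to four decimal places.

set_pose: (x, y, θ) = (-1.3900, -19.0100, 183.8000°), ρ = 7.36
turn_right(113.1°): centre at ρ to the right, rotate −113.1° → (-8.8242, -9.2336, 70.7000°)
turn_left(16.0°): centre at ρ to the left, rotate +16.0° → (-8.4227, -7.2247, 86.7000°)
go_straight(4.01): x += 4.01·cos θ, y += 4.01·sin θ → (-8.1919, -3.2213, 86.7000°)

(-8.1919, -3.2213, 86.7000°)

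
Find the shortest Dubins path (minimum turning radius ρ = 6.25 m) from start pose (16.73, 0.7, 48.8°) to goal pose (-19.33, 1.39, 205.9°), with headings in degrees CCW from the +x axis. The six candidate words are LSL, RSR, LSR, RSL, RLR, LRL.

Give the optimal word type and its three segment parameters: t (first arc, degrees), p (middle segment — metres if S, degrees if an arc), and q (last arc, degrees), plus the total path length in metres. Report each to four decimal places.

LSL: t = 148.7416°, p = 30.0235 m, q = 8.3584°, L = 47.1605 m

Let ψ = atan2(Δy, Δx) = atan2(0.69, -36.06) = 178.9038° be the start→goal bearing.
Normalize: d = |goal − start| / ρ = 36.066601/6.25 = 5.770656, α = (θ_start − ψ) mod 360° = 229.8962° = 4.012446 rad, β = (θ_goal − ψ) mod 360° = 26.9962° = 0.471173 rad.
Common terms: sin α = -0.764879, cos α = -0.644174, sin β = 0.453932, cos β = 0.891037, cos(α−β) = -0.921185, d² = 33.300472. Work in radians in the unit-radius frame; every candidate has L = ρ·(t + p + q).
LSL: p² = 2 + d² − 2cos(α−β) + 2d(sin α − sin β) = 23.076173; p = √p² = 4.803767; φ = atan2(cos β − cos α, d + sin α − sin β) = 0.325291 rad; t = (φ − α) mod 2π = 2.596031 rad, q = (β − φ) mod 2π = 0.145881 rad → L = 6.25·(2.596031 + 4.803767 + 0.145881) = 6.25·7.545679 = 47.160492 m
RSR: p² = 2 + d² − 2cos(α−β) + 2d(sin β − sin α) = 51.209513; p = √p² = 7.156082; φ = atan2(cos α − cos β, d − sin α + sin β) = -0.216213 rad; t = (α − φ) mod 2π = 4.228659 rad, q = (φ − β) mod 2π = 5.595800 rad → L = 6.25·(4.228659 + 7.156082 + 5.595800) = 6.25·16.980541 = 106.128379 m
LSR: p² = d² − 2 + 2cos(α−β) + 2d(sin α + sin β) = 25.869362; p = √p² = 5.086193; φ = atan2(−cos α − cos β, d + sin α + sin β) − atan2(−2, p) = 0.329465 rad; t = (φ − α) mod 2π = 2.600204 rad, q = (φ − β) mod 2π = 6.141477 rad → L = 6.25·(2.600204 + 5.086193 + 6.141477) = 6.25·13.827875 = 86.424217 m
RSL: p² = d² − 2 + 2cos(α−β) − 2d(sin α + sin β) = 33.046841; p = √p² = 5.748638; φ = atan2(cos α + cos β, d − sin α − sin β) − atan2(2, p) = -0.294241 rad; t = (α − φ) mod 2π = 4.306687 rad, q = (β − φ) mod 2π = 0.765414 rad → L = 6.25·(4.306687 + 5.748638 + 0.765414) = 6.25·10.820739 = 67.629616 m
RLR: c = (6 − d² + 2cos(α−β) + 2d(sin α − sin β))/8 = -5.401189, |c| > 1 → infeasible
LRL: c = (6 − d² + 2cos(α−β) − 2d(sin α − sin β))/8 = -1.884522, |c| > 1 → infeasible
Shortest: LSL with L = 47.160492 m ≈ 47.1605 m
Convert LSL to answer units (arcs ×180/π): t = 2.596031·180/π = 148.7416°, p = ρ·p = 6.25·4.803767 = 30.0235 m, q = 0.145881·180/π = 8.3584°, L = 47.1605 m.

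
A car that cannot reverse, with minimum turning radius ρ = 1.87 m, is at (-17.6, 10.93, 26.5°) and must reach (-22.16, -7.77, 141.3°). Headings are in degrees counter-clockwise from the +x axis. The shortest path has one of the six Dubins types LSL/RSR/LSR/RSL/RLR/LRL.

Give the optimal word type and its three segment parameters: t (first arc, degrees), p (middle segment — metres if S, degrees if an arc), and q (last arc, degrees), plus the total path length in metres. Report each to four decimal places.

Let ψ = atan2(Δy, Δx) = atan2(-18.70, -4.56) = -103.7041° be the start→goal bearing.
Normalize: d = |goal − start| / ρ = 19.247951/1.87 = 10.293022, α = (θ_start − ψ) mod 360° = 130.2041° = 2.272491 rad, β = (θ_goal − ψ) mod 360° = 245.0041° = 4.276129 rad.
Common terms: sin α = 0.763749, cos α = -0.645513, sin β = -0.906338, cos β = -0.422553, cos(α−β) = -0.419452, d² = 105.946295. Work in radians in the unit-radius frame; every candidate has L = ρ·(t + p + q).
LSL: p² = 2 + d² − 2cos(α−β) + 2d(sin α − sin β) = 143.165697; p = √p² = 11.965187; φ = atan2(cos β − cos α, d + sin α − sin β) = 0.018635 rad; t = (φ − α) mod 2π = 4.029330 rad, q = (β − φ) mod 2π = 4.257494 rad → L = 1.87·(4.029330 + 11.965187 + 4.257494) = 1.87·20.252010 = 37.871259 m
RSR: p² = 2 + d² − 2cos(α−β) + 2d(sin β − sin α) = 74.404701; p = √p² = 8.625816; φ = atan2(cos α − cos β, d − sin α + sin β) = -0.025851 rad; t = (α − φ) mod 2π = 2.298342 rad, q = (φ − β) mod 2π = 1.981206 rad → L = 1.87·(2.298342 + 8.625816 + 1.981206) = 1.87·12.905363 = 24.133029 m
LSR: p² = d² − 2 + 2cos(α−β) + 2d(sin α + sin β) = 100.172049; p = √p² = 10.008599; φ = atan2(−cos α − cos β, d + sin α + sin β) − atan2(−2, p) = 0.302068 rad; t = (φ − α) mod 2π = 4.312763 rad, q = (φ − β) mod 2π = 2.309125 rad → L = 1.87·(4.312763 + 10.008599 + 2.309125) = 1.87·16.630486 = 31.099009 m
RSL: p² = d² − 2 + 2cos(α−β) − 2d(sin α + sin β) = 106.042733; p = √p² = 10.297705; φ = atan2(cos α + cos β, d − sin α − sin β) − atan2(2, p) = -0.293823 rad; t = (α − φ) mod 2π = 2.566314 rad, q = (β − φ) mod 2π = 4.569952 rad → L = 1.87·(2.566314 + 10.297705 + 4.569952) = 1.87·17.433971 = 32.601525 m
RLR: c = (6 − d² + 2cos(α−β) + 2d(sin α − sin β))/8 = -8.300588, |c| > 1 → infeasible
LRL: c = (6 − d² + 2cos(α−β) − 2d(sin α − sin β))/8 = -16.895712, |c| > 1 → infeasible
Shortest: RSR with L = 24.133029 m ≈ 24.1330 m
Convert RSR to answer units (arcs ×180/π): t = 2.298342·180/π = 131.6853°, p = ρ·p = 1.87·8.625816 = 16.1303 m, q = 1.981206·180/π = 113.5147°, L = 24.1330 m.

RSR: t = 131.6853°, p = 16.1303 m, q = 113.5147°, L = 24.1330 m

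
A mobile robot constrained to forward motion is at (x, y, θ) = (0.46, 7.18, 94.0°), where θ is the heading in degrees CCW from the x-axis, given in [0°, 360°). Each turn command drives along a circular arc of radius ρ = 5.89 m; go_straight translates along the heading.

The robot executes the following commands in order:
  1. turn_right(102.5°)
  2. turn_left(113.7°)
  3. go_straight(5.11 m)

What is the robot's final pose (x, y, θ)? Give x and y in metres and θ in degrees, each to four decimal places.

(12.4210, 25.7170, 105.2000°)

set_pose: (x, y, θ) = (0.4600, 7.1800, 94.0000°), ρ = 5.89
turn_right(102.5°): centre at ρ to the right, rotate −102.5° → (7.2062, 13.4162, -8.5000° ≡ 351.5000°)
turn_left(113.7°): centre at ρ to the left, rotate +113.7° → (13.7608, 20.7858, 465.2000° ≡ 105.2000°)
go_straight(5.11): x += 5.11·cos θ, y += 5.11·sin θ → (12.4210, 25.7170, 105.2000°)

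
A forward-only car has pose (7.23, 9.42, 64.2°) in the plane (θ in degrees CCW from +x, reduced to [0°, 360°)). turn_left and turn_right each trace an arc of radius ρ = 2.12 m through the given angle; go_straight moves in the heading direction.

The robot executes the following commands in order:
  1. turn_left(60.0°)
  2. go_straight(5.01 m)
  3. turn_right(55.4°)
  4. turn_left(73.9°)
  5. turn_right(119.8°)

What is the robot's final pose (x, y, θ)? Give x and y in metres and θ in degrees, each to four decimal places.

(3.8035, 23.7286, 22.9000°)

set_pose: (x, y, θ) = (7.2300, 9.4200, 64.2000°), ρ = 2.12
turn_left(60.0°): centre at ρ to the left, rotate +60.0° → (7.0747, 11.5343, 124.2000°)
go_straight(5.01): x += 5.01·cos θ, y += 5.01·sin θ → (4.2587, 15.6780, 124.2000°)
turn_right(55.4°): centre at ρ to the right, rotate −55.4° → (4.0356, 17.6362, 68.8000°)
turn_left(73.9°): centre at ρ to the left, rotate +73.9° → (3.3438, 20.0893, 142.7000°)
turn_right(119.8°): centre at ρ to the right, rotate −119.8° → (3.8035, 23.7286, 22.9000°)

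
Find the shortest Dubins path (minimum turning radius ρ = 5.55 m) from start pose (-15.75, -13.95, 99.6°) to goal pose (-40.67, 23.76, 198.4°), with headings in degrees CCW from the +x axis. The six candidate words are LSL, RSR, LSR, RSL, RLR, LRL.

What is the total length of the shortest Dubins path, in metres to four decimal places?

Let ψ = atan2(Δy, Δx) = atan2(37.71, -24.92) = 123.4580° be the start→goal bearing.
Normalize: d = |goal − start| / ρ = 45.200116/5.55 = 8.144165, α = (θ_start − ψ) mod 360° = 336.1420° = 5.866784 rad, β = (θ_goal − ψ) mod 360° = 74.9420° = 1.307984 rad.
Common terms: sin α = -0.404472, cos α = 0.914550, sin β = 0.965663, cos β = 0.259797, cos(α−β) = -0.152986, d² = 66.327425. Work in radians in the unit-radius frame; every candidate has L = ρ·(t + p + q).
LSL: p² = 2 + d² − 2cos(α−β) + 2d(sin α − sin β) = 46.316186; p = √p² = 6.805600; φ = atan2(cos β − cos α, d + sin α − sin β) = -0.096357 rad; t = (φ − α) mod 2π = 0.320044 rad, q = (β − φ) mod 2π = 1.404341 rad → L = 5.55·(0.320044 + 6.805600 + 1.404341) = 5.55·8.529985 = 47.341416 m
RSR: p² = 2 + d² − 2cos(α−β) + 2d(sin β − sin α) = 90.950607; p = √p² = 9.536803; φ = atan2(cos α − cos β, d − sin α + sin β) = 0.068709 rad; t = (α − φ) mod 2π = 5.798075 rad, q = (φ − β) mod 2π = 5.043911 rad → L = 5.55·(5.798075 + 9.536803 + 5.043911) = 5.55·20.378788 = 113.102274 m
LSR: p² = d² − 2 + 2cos(α−β) + 2d(sin α + sin β) = 73.162324; p = √p² = 8.553498; φ = atan2(−cos α − cos β, d + sin α + sin β) − atan2(−2, p) = 0.095606 rad; t = (φ − α) mod 2π = 0.512007 rad, q = (φ − β) mod 2π = 5.070807 rad → L = 5.55·(0.512007 + 8.553498 + 5.070807) = 5.55·14.136312 = 78.456530 m
RSL: p² = d² − 2 + 2cos(α−β) − 2d(sin α + sin β) = 54.880582; p = √p² = 7.408143; φ = atan2(cos α + cos β, d − sin α − sin β) − atan2(2, p) = -0.110041 rad; t = (α − φ) mod 2π = 5.976825 rad, q = (β − φ) mod 2π = 1.418025 rad → L = 5.55·(5.976825 + 7.408143 + 1.418025) = 5.55·14.802993 = 82.156613 m
RLR: c = (6 − d² + 2cos(α−β) + 2d(sin α − sin β))/8 = -10.368826, |c| > 1 → infeasible
LRL: c = (6 − d² + 2cos(α−β) − 2d(sin α − sin β))/8 = -4.789523, |c| > 1 → infeasible
Shortest: LSL with L = 47.341416 m ≈ 47.3414 m

47.3414 m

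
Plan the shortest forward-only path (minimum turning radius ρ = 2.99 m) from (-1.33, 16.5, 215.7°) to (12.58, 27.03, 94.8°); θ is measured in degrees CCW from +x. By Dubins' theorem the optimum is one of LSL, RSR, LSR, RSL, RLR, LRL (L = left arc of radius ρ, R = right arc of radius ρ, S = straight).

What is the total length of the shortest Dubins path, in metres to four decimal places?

Let ψ = atan2(Δy, Δx) = atan2(10.53, 13.91) = 37.1261° be the start→goal bearing.
Normalize: d = |goal − start| / ρ = 17.446174/2.99 = 5.834841, α = (θ_start − ψ) mod 360° = 178.5739° = 3.116703 rad, β = (θ_goal − ψ) mod 360° = 57.6739° = 1.006600 rad.
Common terms: sin α = 0.024887, cos α = -0.999690, sin β = 0.845019, cos β = 0.534737, cos(α−β) = -0.513541, d² = 34.045369. Work in radians in the unit-radius frame; every candidate has L = ρ·(t + p + q).
LSL: p² = 2 + d² − 2cos(α−β) + 2d(sin α − sin β) = 27.501774; p = √p² = 5.244213; φ = atan2(cos β − cos α, d + sin α − sin β) = 0.296939 rad; t = (φ − α) mod 2π = 3.463421 rad, q = (β − φ) mod 2π = 0.709661 rad → L = 2.99·(3.463421 + 5.244213 + 0.709661) = 2.99·9.417296 = 28.157714 m
RSR: p² = 2 + d² − 2cos(α−β) + 2d(sin β − sin α) = 46.643128; p = √p² = 6.829577; φ = atan2(cos α − cos β, d − sin α + sin β) = -0.226608 rad; t = (α − φ) mod 2π = 3.343311 rad, q = (φ − β) mod 2π = 5.049977 rad → L = 2.99·(3.343311 + 6.829577 + 5.049977) = 2.99·15.222866 = 45.516369 m
LSR: p² = d² − 2 + 2cos(α−β) + 2d(sin α + sin β) = 41.169808; p = √p² = 6.416370; φ = atan2(−cos α − cos β, d + sin α + sin β) − atan2(−2, p) = 0.371394 rad; t = (φ − α) mod 2π = 3.537877 rad, q = (φ − β) mod 2π = 5.647980 rad → L = 2.99·(3.537877 + 6.416370 + 5.647980) = 2.99·15.602226 = 46.650657 m
RSL: p² = d² − 2 + 2cos(α−β) − 2d(sin α + sin β) = 20.866765; p = √p² = 4.568015; φ = atan2(cos α + cos β, d − sin α − sin β) − atan2(2, p) = -0.506060 rad; t = (α − φ) mod 2π = 3.622763 rad, q = (β − φ) mod 2π = 1.512660 rad → L = 2.99·(3.622763 + 4.568015 + 1.512660) = 2.99·9.703438 = 29.013281 m
RLR: c = (6 − d² + 2cos(α−β) + 2d(sin α − sin β))/8 = -4.830391, |c| > 1 → infeasible
LRL: c = (6 − d² + 2cos(α−β) − 2d(sin α − sin β))/8 = -2.437722, |c| > 1 → infeasible
Shortest: LSL with L = 28.157714 m ≈ 28.1577 m

28.1577 m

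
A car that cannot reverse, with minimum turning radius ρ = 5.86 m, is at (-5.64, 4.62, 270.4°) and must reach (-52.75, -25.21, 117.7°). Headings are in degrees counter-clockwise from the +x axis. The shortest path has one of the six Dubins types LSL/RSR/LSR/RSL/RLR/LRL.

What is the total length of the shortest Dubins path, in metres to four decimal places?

60.7061 m

Let ψ = atan2(Δy, Δx) = atan2(-29.83, -47.11) = -147.6581° be the start→goal bearing.
Normalize: d = |goal − start| / ρ = 55.760030/5.86 = 9.515364, α = (θ_start − ψ) mod 360° = 58.0581° = 1.013304 rad, β = (θ_goal − ψ) mod 360° = 265.3581° = 4.631372 rad.
Common terms: sin α = 0.848585, cos α = 0.529060, sin β = -0.996720, cos β = -0.080929, cos(α−β) = -0.888617, d² = 90.542144. Work in radians in the unit-radius frame; every candidate has L = ρ·(t + p + q).
LSL: p² = 2 + d² − 2cos(α−β) + 2d(sin α − sin β) = 129.436865; p = √p² = 11.377032; φ = atan2(cos β − cos α, d + sin α − sin β) = -0.053641 rad; t = (φ − α) mod 2π = 5.216240 rad, q = (β − φ) mod 2π = 4.685013 rad → L = 5.86·(5.216240 + 11.377032 + 4.685013) = 5.86·21.278285 = 124.690751 m
RSR: p² = 2 + d² − 2cos(α−β) + 2d(sin β − sin α) = 59.201892; p = √p² = 7.694277; φ = atan2(cos α − cos β, d − sin α + sin β) = 0.079361 rad; t = (α − φ) mod 2π = 0.933943 rad, q = (φ − β) mod 2π = 1.731175 rad → L = 5.86·(0.933943 + 7.694277 + 1.731175) = 5.86·10.359394 = 60.706051 m
LSR: p² = d² − 2 + 2cos(α−β) + 2d(sin α + sin β) = 83.945787; p = √p² = 9.162193; φ = atan2(−cos α − cos β, d + sin α + sin β) − atan2(−2, p) = 0.167113 rad; t = (φ − α) mod 2π = 5.436994 rad, q = (φ − β) mod 2π = 1.818927 rad → L = 5.86·(5.436994 + 9.162193 + 1.818927) = 5.86·16.418114 = 96.210151 m
RSL: p² = d² − 2 + 2cos(α−β) − 2d(sin α + sin β) = 89.584032; p = √p² = 9.464884; φ = atan2(cos α + cos β, d − sin α − sin β) − atan2(2, p) = -0.161904 rad; t = (α − φ) mod 2π = 1.175208 rad, q = (β − φ) mod 2π = 4.793275 rad → L = 5.86·(1.175208 + 9.464884 + 4.793275) = 5.86·15.433367 = 90.439533 m
RLR: c = (6 − d² + 2cos(α−β) + 2d(sin α − sin β))/8 = -6.400236, |c| > 1 → infeasible
LRL: c = (6 − d² + 2cos(α−β) − 2d(sin α − sin β))/8 = -15.179608, |c| > 1 → infeasible
Shortest: RSR with L = 60.706051 m ≈ 60.7061 m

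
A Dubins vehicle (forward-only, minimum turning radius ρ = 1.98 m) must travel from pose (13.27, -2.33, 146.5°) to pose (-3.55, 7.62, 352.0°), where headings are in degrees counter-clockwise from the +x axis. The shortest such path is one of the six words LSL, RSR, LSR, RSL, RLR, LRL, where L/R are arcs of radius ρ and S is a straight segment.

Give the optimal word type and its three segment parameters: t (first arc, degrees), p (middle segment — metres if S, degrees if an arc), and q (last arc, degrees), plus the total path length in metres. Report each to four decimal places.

LSR: t = 14.6720°, p = 18.2577 m, q = 169.1720°, L = 24.6109 m

Let ψ = atan2(Δy, Δx) = atan2(9.95, -16.82) = 149.3932° be the start→goal bearing.
Normalize: d = |goal − start| / ρ = 19.542643/1.98 = 9.870022, α = (θ_start − ψ) mod 360° = 357.1068° = 6.232689 rad, β = (θ_goal − ψ) mod 360° = 202.6068° = 3.536155 rad.
Common terms: sin α = -0.050475, cos α = 0.998725, sin β = -0.384404, cos β = -0.923165, cos(α−β) = -0.902585, d² = 97.417330. Work in radians in the unit-radius frame; every candidate has L = ρ·(t + p + q).
LSL: p² = 2 + d² − 2cos(α−β) + 2d(sin α − sin β) = 107.814278; p = √p² = 10.383365; φ = atan2(cos β − cos α, d + sin α − sin β) = -0.186167 rad; t = (φ − α) mod 2π = 6.147515 rad, q = (β − φ) mod 2π = 3.722322 rad → L = 1.98·(6.147515 + 10.383365 + 3.722322) = 1.98·20.253202 = 40.101341 m
RSR: p² = 2 + d² − 2cos(α−β) + 2d(sin β − sin α) = 94.630723; p = √p² = 9.727832; φ = atan2(cos α − cos β, d − sin α + sin β) = 0.198874 rad; t = (α − φ) mod 2π = 6.033814 rad, q = (φ − β) mod 2π = 2.945905 rad → L = 1.98·(6.033814 + 9.727832 + 2.945905) = 1.98·18.707551 = 37.040952 m
LSR: p² = d² − 2 + 2cos(α−β) + 2d(sin α + sin β) = 85.027622; p = √p² = 9.221042; φ = atan2(−cos α − cos β, d + sin α + sin β) − atan2(−2, p) = 0.205579 rad; t = (φ − α) mod 2π = 0.256075 rad, q = (φ − β) mod 2π = 2.952609 rad → L = 1.98·(0.256075 + 9.221042 + 2.952609) = 1.98·12.429726 = 24.610858 m
RSL: p² = d² − 2 + 2cos(α−β) − 2d(sin α + sin β) = 102.196697; p = √p² = 10.109238; φ = atan2(cos α + cos β, d − sin α − sin β) − atan2(2, p) = -0.187984 rad; t = (α − φ) mod 2π = 0.137488 rad, q = (β − φ) mod 2π = 3.724139 rad → L = 1.98·(0.137488 + 10.109238 + 3.724139) = 1.98·13.970865 = 27.662313 m
RLR: c = (6 − d² + 2cos(α−β) + 2d(sin α − sin β))/8 = -10.828840, |c| > 1 → infeasible
LRL: c = (6 − d² + 2cos(α−β) − 2d(sin α − sin β))/8 = -12.476785, |c| > 1 → infeasible
Shortest: LSR with L = 24.610858 m ≈ 24.6109 m
Convert LSR to answer units (arcs ×180/π): t = 0.256075·180/π = 14.6720°, p = ρ·p = 1.98·9.221042 = 18.2577 m, q = 2.952609·180/π = 169.1720°, L = 24.6109 m.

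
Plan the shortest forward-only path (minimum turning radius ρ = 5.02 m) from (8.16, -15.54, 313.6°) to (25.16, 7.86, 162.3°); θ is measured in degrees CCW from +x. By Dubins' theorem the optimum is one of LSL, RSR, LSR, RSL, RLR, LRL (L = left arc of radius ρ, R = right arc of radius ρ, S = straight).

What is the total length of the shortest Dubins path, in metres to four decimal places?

37.5167 m

Let ψ = atan2(Δy, Δx) = atan2(23.40, 17.00) = 54.0018° be the start→goal bearing.
Normalize: d = |goal − start| / ρ = 28.923347/5.02 = 5.761623, α = (θ_start − ψ) mod 360° = 259.5982° = 4.530844 rad, β = (θ_goal − ψ) mod 360° = 108.2982° = 1.890161 rad.
Common terms: sin α = -0.983566, cos α = -0.180549, sin β = 0.949435, cos β = -0.313963, cos(α−β) = -0.877146, d² = 33.196298. Work in radians in the unit-radius frame; every candidate has L = ρ·(t + p + q).
LSL: p² = 2 + d² − 2cos(α−β) + 2d(sin α − sin β) = 14.676145; p = √p² = 3.830946; φ = atan2(cos β − cos α, d + sin α − sin β) = -0.034832 rad; t = (φ − α) mod 2π = 1.717509 rad, q = (β − φ) mod 2π = 1.924993 rad → L = 5.02·(1.717509 + 3.830946 + 1.924993) = 5.02·7.473448 = 37.516708 m
RSR: p² = 2 + d² − 2cos(α−β) + 2d(sin β − sin α) = 59.225037; p = √p² = 7.695780; φ = atan2(cos α − cos β, d − sin α + sin β) = 0.017337 rad; t = (α − φ) mod 2π = 4.513507 rad, q = (φ − β) mod 2π = 4.410361 rad → L = 5.02·(4.513507 + 7.695780 + 4.410361) = 5.02·16.619649 = 83.430638 m
LSR: p² = d² − 2 + 2cos(α−β) + 2d(sin α + sin β) = 29.048708; p = √p² = 5.389685; φ = atan2(−cos α − cos β, d + sin α + sin β) − atan2(−2, p) = 0.441455 rad; t = (φ − α) mod 2π = 2.193797 rad, q = (φ − β) mod 2π = 4.834480 rad → L = 5.02·(2.193797 + 5.389685 + 4.834480) = 5.02·12.417962 = 62.338168 m
RSL: p² = d² − 2 + 2cos(α−β) − 2d(sin α + sin β) = 29.835304; p = √p² = 5.462170; φ = atan2(cos α + cos β, d − sin α − sin β) − atan2(2, p) = -0.436111 rad; t = (α − φ) mod 2π = 4.966955 rad, q = (β − φ) mod 2π = 2.326272 rad → L = 5.02·(4.966955 + 5.462170 + 2.326272) = 5.02·12.755397 = 64.032091 m
RLR: c = (6 − d² + 2cos(α−β) + 2d(sin α − sin β))/8 = -6.403130, |c| > 1 → infeasible
LRL: c = (6 − d² + 2cos(α−β) − 2d(sin α − sin β))/8 = -0.834518; p = 2π − arccos c = 3.725131 rad; φ = atan2(cos β − cos α, d + sin α − sin β) = -0.034832 rad; t = (φ − α + p/2) mod 2π = 3.580074 rad, q = (β − α − t + p) mod 2π = 3.787559 rad → L = 5.02·(3.580074 + 3.725131 + 3.787559) = 5.02·11.092765 = 55.685680 m
Shortest: LSL with L = 37.516708 m ≈ 37.5167 m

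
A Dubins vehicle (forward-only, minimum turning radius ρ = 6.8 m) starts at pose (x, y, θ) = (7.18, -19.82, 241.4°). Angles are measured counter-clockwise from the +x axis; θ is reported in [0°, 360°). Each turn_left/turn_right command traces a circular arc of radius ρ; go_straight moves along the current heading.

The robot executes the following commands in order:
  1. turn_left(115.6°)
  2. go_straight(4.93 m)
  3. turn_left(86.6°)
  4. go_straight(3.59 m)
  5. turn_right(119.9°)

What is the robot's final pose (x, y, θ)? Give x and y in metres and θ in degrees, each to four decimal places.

set_pose: (x, y, θ) = (7.1800, -19.8200, 241.4000°), ρ = 6.8
turn_left(115.6°): centre at ρ to the left, rotate +115.6° → (12.7944, -29.8658, 357.0000°)
go_straight(4.93): x += 4.93·cos θ, y += 4.93·sin θ → (17.7176, -30.1238, 357.0000°)
turn_left(86.6°): centre at ρ to the left, rotate +86.6° → (24.8311, -24.0911, 443.6000° ≡ 83.6000°)
go_straight(3.59): x += 3.59·cos θ, y += 3.59·sin θ → (25.2313, -20.5235, 83.6000°)
turn_right(119.9°): centre at ρ to the right, rotate −119.9° → (36.0146, -15.8012, -36.3000° ≡ 323.7000°)

(36.0146, -15.8012, 323.7000°)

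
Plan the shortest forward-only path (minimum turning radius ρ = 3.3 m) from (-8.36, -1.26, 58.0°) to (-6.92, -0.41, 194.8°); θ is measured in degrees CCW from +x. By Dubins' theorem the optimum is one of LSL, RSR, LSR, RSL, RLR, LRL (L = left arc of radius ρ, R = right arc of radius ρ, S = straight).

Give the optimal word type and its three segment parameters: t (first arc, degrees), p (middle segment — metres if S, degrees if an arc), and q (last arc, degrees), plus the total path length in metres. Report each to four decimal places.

LRL: t = 53.5627°, p = 300.7747°, q = 24.0120°, L = 21.7914 m

Let ψ = atan2(Δy, Δx) = atan2(0.85, 1.44) = 30.5524° be the start→goal bearing.
Normalize: d = |goal − start| / ρ = 1.672154/3.3 = 0.506713, α = (θ_start − ψ) mod 360° = 27.4476° = 0.479051 rad, β = (θ_goal − ψ) mod 360° = 164.2476° = 2.866661 rad.
Common terms: sin α = 0.460937, cos α = 0.887433, sin β = 0.271481, cos β = -0.962444, cos(α−β) = -0.728969, d² = 0.256758. Work in radians in the unit-radius frame; every candidate has L = ρ·(t + p + q).
LSL: p² = 2 + d² − 2cos(α−β) + 2d(sin α − sin β) = 3.906696; p = √p² = 1.976536; φ = atan2(cos β − cos α, d + sin α − sin β) = -1.210858 rad; t = (φ − α) mod 2π = 4.593277 rad, q = (β − φ) mod 2π = 4.077519 rad → L = 3.3·(4.593277 + 1.976536 + 4.077519) = 3.3·10.647332 = 35.136196 m
RSR: p² = 2 + d² − 2cos(α−β) + 2d(sin β − sin α) = 3.522696; p = √p² = 1.876885; φ = atan2(cos α − cos β, d − sin α + sin β) = 1.400947 rad; t = (α − φ) mod 2π = 5.361289 rad, q = (φ − β) mod 2π = 4.817471 rad → L = 3.3·(5.361289 + 1.876885 + 4.817471) = 3.3·12.055645 = 39.783628 m
LSR: p² = d² − 2 + 2cos(α−β) + 2d(sin α + sin β) = -2.458927 < 0 → infeasible
RSL: p² = d² − 2 + 2cos(α−β) − 2d(sin α + sin β) = -3.943431 < 0 → infeasible
RLR: c = (6 − d² + 2cos(α−β) + 2d(sin α − sin β))/8 = 0.559663; p = 2π − arccos c = 5.306368 rad; φ = atan2(cos α − cos β, d − sin α + sin β) = 1.400947 rad; t = (α − φ + p/2) mod 2π = 1.731288 rad, q = (α − β − t + p) mod 2π = 1.187470 rad → L = 3.3·(1.731288 + 5.306368 + 1.187470) = 3.3·8.225126 = 27.142915 m
LRL: c = (6 − d² + 2cos(α−β) − 2d(sin α − sin β))/8 = 0.511663; p = 2π − arccos c = 5.249508 rad; φ = atan2(cos β − cos α, d + sin α − sin β) = -1.210858 rad; t = (φ − α + p/2) mod 2π = 0.934846 rad, q = (β − α − t + p) mod 2π = 0.419088 rad → L = 3.3·(0.934846 + 5.249508 + 0.419088) = 3.3·6.603442 = 21.791357 m
Shortest: LRL with L = 21.791357 m ≈ 21.7914 m
Convert LRL to answer units (arcs ×180/π): t = 0.934846·180/π = 53.5627°, p = 5.249508·180/π = 300.7747°, q = 0.419088·180/π = 24.0120°, L = 21.7914 m.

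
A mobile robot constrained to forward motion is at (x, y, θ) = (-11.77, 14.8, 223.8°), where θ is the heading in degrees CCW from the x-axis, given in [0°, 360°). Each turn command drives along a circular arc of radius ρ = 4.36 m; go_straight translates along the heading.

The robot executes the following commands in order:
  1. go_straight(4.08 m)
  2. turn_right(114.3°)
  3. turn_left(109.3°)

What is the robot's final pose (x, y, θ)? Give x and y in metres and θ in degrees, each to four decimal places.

(-28.6844, 15.6100, 218.8000°)

set_pose: (x, y, θ) = (-11.7700, 14.8000, 223.8000°), ρ = 4.36
go_straight(4.08): x += 4.08·cos θ, y += 4.08·sin θ → (-14.7148, 11.9761, 223.8000°)
turn_right(114.3°): centre at ρ to the right, rotate −114.3° → (-21.8424, 13.6675, 109.5000°)
turn_left(109.3°): centre at ρ to the left, rotate +109.3° → (-28.6844, 15.6100, 218.8000°)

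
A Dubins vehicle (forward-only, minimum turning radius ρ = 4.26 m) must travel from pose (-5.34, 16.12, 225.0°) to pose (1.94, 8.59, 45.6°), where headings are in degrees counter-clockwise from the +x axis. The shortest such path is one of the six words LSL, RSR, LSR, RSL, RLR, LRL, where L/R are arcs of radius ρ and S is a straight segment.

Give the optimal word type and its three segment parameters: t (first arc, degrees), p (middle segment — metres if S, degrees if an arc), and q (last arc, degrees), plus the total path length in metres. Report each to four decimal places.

Let ψ = atan2(Δy, Δx) = atan2(-7.53, 7.28) = -45.9671° be the start→goal bearing.
Normalize: d = |goal − start| / ρ = 10.473743/4.26 = 2.458625, α = (θ_start − ψ) mod 360° = 270.9671° = 4.729268 rad, β = (θ_goal − ψ) mod 360° = 91.5671° = 1.598147 rad.
Common terms: sin α = -0.999858, cos α = 0.016878, sin β = 0.999626, cos β = -0.027347, cos(α−β) = -0.999945, d² = 6.044838. Work in radians in the unit-radius frame; every candidate has L = ρ·(t + p + q).
LSL: p² = 2 + d² − 2cos(α−β) + 2d(sin α − sin β) = 0.212767; p = √p² = 0.461267; φ = atan2(cos β − cos α, d + sin α − sin β) = -0.096026 rad; t = (φ − α) mod 2π = 1.457891 rad, q = (β − φ) mod 2π = 1.694173 rad → L = 4.26·(1.457891 + 0.461267 + 1.694173) = 4.26·3.613331 = 15.392791 m
RSR: p² = 2 + d² − 2cos(α−β) + 2d(sin β − sin α) = 19.876689; p = √p² = 4.458328; φ = atan2(cos α − cos β, d − sin α + sin β) = 0.009920 rad; t = (α − φ) mod 2π = 4.719348 rad, q = (φ − β) mod 2π = 4.694958 rad → L = 4.26·(4.719348 + 4.458328 + 4.694958) = 4.26·13.872634 = 59.097421 m
LSR: p² = d² − 2 + 2cos(α−β) + 2d(sin α + sin β) = 2.043809; p = √p² = 1.429618; φ = atan2(−cos α − cos β, d + sin α + sin β) − atan2(−2, p) = 0.954459 rad; t = (φ − α) mod 2π = 2.508376 rad, q = (φ − β) mod 2π = 5.639497 rad → L = 4.26·(2.508376 + 1.429618 + 5.639497) = 4.26·9.577492 = 40.800115 m
RSL: p² = d² − 2 + 2cos(α−β) − 2d(sin α + sin β) = 2.046086; p = √p² = 1.430415; φ = atan2(cos α + cos β, d − sin α − sin β) − atan2(2, p) = -0.954195 rad; t = (α − φ) mod 2π = 5.683462 rad, q = (β − φ) mod 2π = 2.552342 rad → L = 4.26·(5.683462 + 1.430415 + 2.552342) = 4.26·9.666219 = 41.178093 m
RLR: c = (6 − d² + 2cos(α−β) + 2d(sin α − sin β))/8 = -1.484586, |c| > 1 → infeasible
LRL: c = (6 − d² + 2cos(α−β) − 2d(sin α − sin β))/8 = 0.973404; p = 2π − arccos c = 6.052038 rad; φ = atan2(cos β − cos α, d + sin α − sin β) = -0.096026 rad; t = (φ − α + p/2) mod 2π = 4.483910 rad, q = (β − α − t + p) mod 2π = 4.720192 rad → L = 4.26·(4.483910 + 6.052038 + 4.720192) = 4.26·15.256140 = 64.991157 m
Shortest: LSL with L = 15.392791 m ≈ 15.3928 m
Convert LSL to answer units (arcs ×180/π): t = 1.457891·180/π = 83.5310°, p = ρ·p = 4.26·0.461267 = 1.9650 m, q = 1.694173·180/π = 97.0690°, L = 15.3928 m.

LSL: t = 83.5310°, p = 1.9650 m, q = 97.0690°, L = 15.3928 m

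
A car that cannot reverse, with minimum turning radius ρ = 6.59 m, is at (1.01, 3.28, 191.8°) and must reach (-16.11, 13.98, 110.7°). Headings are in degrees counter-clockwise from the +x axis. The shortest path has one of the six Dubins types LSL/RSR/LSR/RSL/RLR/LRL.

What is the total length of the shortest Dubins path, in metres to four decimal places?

Let ψ = atan2(Δy, Δx) = atan2(10.70, -17.12) = 147.9946° be the start→goal bearing.
Normalize: d = |goal − start| / ρ = 20.188720/6.59 = 3.063539, α = (θ_start − ψ) mod 360° = 43.8054° = 0.764548 rad, β = (θ_goal − ψ) mod 360° = 322.7054° = 5.632271 rad.
Common terms: sin α = 0.692211, cos α = 0.721695, sin β = -0.605914, cos β = 0.795530, cos(α−β) = 0.154710, d² = 9.385269. Work in radians in the unit-radius frame; every candidate has L = ρ·(t + p + q).
LSL: p² = 2 + d² − 2cos(α−β) + 2d(sin α − sin β) = 19.029558; p = √p² = 4.362288; φ = atan2(cos β − cos α, d + sin α − sin β) = 0.016927 rad; t = (φ − α) mod 2π = 5.535564 rad, q = (β − φ) mod 2π = 5.615345 rad → L = 6.59·(5.535564 + 4.362288 + 5.615345) = 6.59·15.513197 = 102.231967 m
RSR: p² = 2 + d² − 2cos(α−β) + 2d(sin β − sin α) = 3.122138; p = √p² = 1.766957; φ = atan2(cos α − cos β, d − sin α + sin β) = -0.041799 rad; t = (α − φ) mod 2π = 0.806347 rad, q = (φ − β) mod 2π = 0.609115 rad → L = 6.59·(0.806347 + 1.766957 + 0.609115) = 6.59·3.182419 = 20.972144 m
LSR: p² = d² − 2 + 2cos(α−β) + 2d(sin α + sin β) = 8.223440; p = √p² = 2.867654; φ = atan2(−cos α − cos β, d + sin α + sin β) − atan2(−2, p) = 0.160114 rad; t = (φ − α) mod 2π = 5.678751 rad, q = (φ − β) mod 2π = 0.811028 rad → L = 6.59·(5.678751 + 2.867654 + 0.811028) = 6.59·9.357433 = 61.665486 m
RSL: p² = d² − 2 + 2cos(α−β) − 2d(sin α + sin β) = 7.165939; p = √p² = 2.676927; φ = atan2(cos α + cos β, d − sin α − sin β) − atan2(2, p) = -0.170354 rad; t = (α − φ) mod 2π = 0.934903 rad, q = (β − φ) mod 2π = 5.802626 rad → L = 6.59·(0.934903 + 2.676927 + 5.802626) = 6.59·9.414456 = 62.041263 m
RLR: c = (6 − d² + 2cos(α−β) + 2d(sin α − sin β))/8 = 0.609733; p = 2π − arccos c = 5.368112 rad; φ = atan2(cos α − cos β, d − sin α + sin β) = -0.041799 rad; t = (α − φ + p/2) mod 2π = 3.490403 rad, q = (α − β − t + p) mod 2π = 3.293171 rad → L = 6.59·(3.490403 + 5.368112 + 3.293171) = 6.59·12.151687 = 80.079615 m
LRL: c = (6 − d² + 2cos(α−β) − 2d(sin α − sin β))/8 = -1.378695, |c| > 1 → infeasible
Shortest: RSR with L = 20.972144 m ≈ 20.9721 m

20.9721 m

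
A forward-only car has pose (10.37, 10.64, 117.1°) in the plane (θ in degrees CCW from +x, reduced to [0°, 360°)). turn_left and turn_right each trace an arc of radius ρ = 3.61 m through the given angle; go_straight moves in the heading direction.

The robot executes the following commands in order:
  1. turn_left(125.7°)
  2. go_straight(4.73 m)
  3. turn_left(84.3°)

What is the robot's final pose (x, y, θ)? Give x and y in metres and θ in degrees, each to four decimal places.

(3.0334, 1.7575, 327.1000°)

set_pose: (x, y, θ) = (10.3700, 10.6400, 117.1000°), ρ = 3.61
turn_left(125.7°): centre at ρ to the left, rotate +125.7° → (3.9455, 10.6456, 242.8000°)
go_straight(4.73): x += 4.73·cos θ, y += 4.73·sin θ → (1.7835, 6.4387, 242.8000°)
turn_left(84.3°): centre at ρ to the left, rotate +84.3° → (3.0334, 1.7575, 327.1000°)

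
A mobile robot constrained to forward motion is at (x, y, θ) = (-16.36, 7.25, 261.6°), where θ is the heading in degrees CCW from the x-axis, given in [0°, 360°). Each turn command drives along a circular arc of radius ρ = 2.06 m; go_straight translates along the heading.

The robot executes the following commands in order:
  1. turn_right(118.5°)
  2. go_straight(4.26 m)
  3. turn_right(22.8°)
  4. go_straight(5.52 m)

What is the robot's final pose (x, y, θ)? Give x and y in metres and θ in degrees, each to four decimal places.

(-26.3681, 13.8353, 120.3000°)

set_pose: (x, y, θ) = (-16.3600, 7.2500, 261.6000°), ρ = 2.06
turn_right(118.5°): centre at ρ to the right, rotate −118.5° → (-19.6348, 5.9036, 143.1000°)
go_straight(4.26): x += 4.26·cos θ, y += 4.26·sin θ → (-23.0414, 8.4614, 143.1000°)
turn_right(22.8°): centre at ρ to the right, rotate −22.8° → (-23.5832, 9.0694, 120.3000°)
go_straight(5.52): x += 5.52·cos θ, y += 5.52·sin θ → (-26.3681, 13.8353, 120.3000°)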